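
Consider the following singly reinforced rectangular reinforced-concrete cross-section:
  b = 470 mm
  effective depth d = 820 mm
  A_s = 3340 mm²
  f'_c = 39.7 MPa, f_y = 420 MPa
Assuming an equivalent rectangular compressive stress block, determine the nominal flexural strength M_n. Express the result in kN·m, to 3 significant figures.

T = A_s f_y = 3340 × 420 = 1402800 N = 1402.8 kN.
From C = T: a = T/(0.85 f'_c b) = 1402800/(0.85 × 39.7 × 470) = 88.45 mm.
M_n = T(d − a/2) = 1402.8 kN × (820 − 44.225) mm = 1088.26 kN·m.

M_n ≈ 1090 kN·m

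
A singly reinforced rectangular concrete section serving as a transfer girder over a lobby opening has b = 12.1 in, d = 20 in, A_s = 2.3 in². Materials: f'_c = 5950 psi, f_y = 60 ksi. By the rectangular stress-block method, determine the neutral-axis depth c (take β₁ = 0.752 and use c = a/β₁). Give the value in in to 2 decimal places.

T = A_s f_y = 2.3 × 60 = 138 kips.
a = T/(0.85 f'_c b) = 138/(0.85 × 5.95 × 12.1) = 2.2551 in.
With β₁ = 0.752, c = a/β₁ = 2.2551/0.752 = 3.00 in.

c ≈ 3.00 in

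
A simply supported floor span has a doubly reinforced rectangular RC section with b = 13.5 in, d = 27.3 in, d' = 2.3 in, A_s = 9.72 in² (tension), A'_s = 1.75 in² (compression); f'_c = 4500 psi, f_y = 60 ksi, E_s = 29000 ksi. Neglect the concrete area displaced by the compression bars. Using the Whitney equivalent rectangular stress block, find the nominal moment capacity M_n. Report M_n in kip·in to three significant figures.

M_n ≈ 13500 kip·in

Assume both steels yield.
a = (A_s − A'_s) f_y/(0.85 f'_c b) = (9.72 − 1.75) × 60/(0.85 × 4.5 × 13.5) = 9.261 in.
c = a/β₁ = 9.261/0.825 = 11.225 in; ε'_s = 0.003(c − d')/c = 0.0024 ≥ ε_y = 0.0021, so the compression steel yields.
M_n = (A_s − A'_s) f_y (d − a/2) + A'_s f_y (d − d') = 478.2 × (27.3 − 4.6305) + 105 × (27.3 − 2.3) = 10840.6 + 2625.0 = 13465.6 kip·in.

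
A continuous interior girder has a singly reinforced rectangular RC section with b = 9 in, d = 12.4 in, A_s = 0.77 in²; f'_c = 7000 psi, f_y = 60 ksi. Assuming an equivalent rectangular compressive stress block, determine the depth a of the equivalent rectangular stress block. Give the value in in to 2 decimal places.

a ≈ 0.86 in

T = A_s f_y = 0.77 × 60 = 46.2 kips.
a = T/(0.85 f'_c b) = 46.2/(0.85 × 7 × 9) = 0.86 in.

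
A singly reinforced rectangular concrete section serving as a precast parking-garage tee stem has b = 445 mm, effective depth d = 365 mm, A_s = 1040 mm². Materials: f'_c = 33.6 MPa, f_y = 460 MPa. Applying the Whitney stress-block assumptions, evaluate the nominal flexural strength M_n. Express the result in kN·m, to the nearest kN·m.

M_n ≈ 166 kN·m

T = A_s f_y = 1040 × 460 = 478400 N = 478.4 kN.
From C = T: a = T/(0.85 f'_c b) = 478400/(0.85 × 33.6 × 445) = 37.64 mm.
M_n = T(d − a/2) = 478.4 kN × (365 − 18.82) mm = 165.61 kN·m.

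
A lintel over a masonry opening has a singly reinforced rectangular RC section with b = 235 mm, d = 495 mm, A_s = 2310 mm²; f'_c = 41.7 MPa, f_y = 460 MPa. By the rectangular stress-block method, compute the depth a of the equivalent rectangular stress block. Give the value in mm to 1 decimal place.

T = A_s f_y = 2310 × 460 = 1062600 N = 1062.6 kN.
Setting C = 0.85 f'_c a b equal to T: a = 1062600/(0.85 × 41.7 × 235) = 127.6 mm.

a ≈ 127.6 mm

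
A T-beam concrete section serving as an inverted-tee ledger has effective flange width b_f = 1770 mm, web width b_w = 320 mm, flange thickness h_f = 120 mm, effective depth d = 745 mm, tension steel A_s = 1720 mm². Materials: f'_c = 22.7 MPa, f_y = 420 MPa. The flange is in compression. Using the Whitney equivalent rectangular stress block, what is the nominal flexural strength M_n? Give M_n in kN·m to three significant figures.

Tension: T = A_s f_y = 1720 × 420 = 722400 N.
Try a within the flange: a = T/(0.85 f'_c b_f) = 722400/(0.85 × 22.7 × 1770) = 21.15 mm.
Since a = 21.15 ≤ h_f = 120 mm, the stress block lies entirely in the flange; analyse as a rectangular beam of width b_f.
M_n = T(d − a/2) = 722400 × (745 − 10.575) = 530.55 × 10⁶ N·mm.
M_n = 530.55 kN·m.

M_n ≈ 531 kN·m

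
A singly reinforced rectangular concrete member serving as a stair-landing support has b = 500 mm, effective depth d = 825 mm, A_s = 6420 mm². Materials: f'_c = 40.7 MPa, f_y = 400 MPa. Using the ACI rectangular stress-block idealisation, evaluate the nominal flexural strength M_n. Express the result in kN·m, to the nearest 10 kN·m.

M_n ≈ 1930 kN·m

T = A_s f_y = 6420 × 400 = 2568000 N = 2568 kN.
From C = T: a = T/(0.85 f'_c b) = 2568000/(0.85 × 40.7 × 500) = 148.46 mm.
M_n = T(d − a/2) = 2568 kN × (825 − 74.23) mm = 1927.98 kN·m.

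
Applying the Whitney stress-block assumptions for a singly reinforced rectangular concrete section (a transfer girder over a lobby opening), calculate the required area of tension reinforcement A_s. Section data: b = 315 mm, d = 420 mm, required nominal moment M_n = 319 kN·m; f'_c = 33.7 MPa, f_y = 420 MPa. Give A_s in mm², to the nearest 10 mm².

With M_n = 0.85 f'_c a b (d − a/2), solve the quadratic for a:
a = d − √(d² − 2M_n/(0.85 f'_c b)) = 420 − √(420² − 2 × 319×10⁶/(0.85 × 33.7 × 315)) = 94.90 mm.
A_s = 0.85 f'_c a b / f_y = 0.85 × 33.7 × 94.90 × 315 / 420 = 2038.8 mm².

A_s ≈ 2040 mm²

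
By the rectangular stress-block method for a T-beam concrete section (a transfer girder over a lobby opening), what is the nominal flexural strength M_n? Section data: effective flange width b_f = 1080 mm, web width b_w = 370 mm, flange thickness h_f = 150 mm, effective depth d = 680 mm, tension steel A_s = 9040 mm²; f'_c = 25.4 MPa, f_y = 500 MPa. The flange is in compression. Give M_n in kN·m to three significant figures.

Tension: T = A_s f_y = 9040 × 500 = 4520000 N.
Try a within the flange: a = T/(0.85 f'_c b_f) = 4520000/(0.85 × 25.4 × 1080) = 193.85 mm.
a = 193.85 > h_f = 150 mm: the block extends into the web. Split into flange-overhang and web parts.
C_f = 0.85 f'_c (b_f − b_w) h_f = 0.85 × 25.4 × (1080 − 370) × 150 = 2299335 N.
Remaining web compression depth: a_w = (T − C_f)/(0.85 f'_c b_w) = (4520000 − 2299335)/(0.85 × 25.4 × 370) = 277.99 mm.
M_n = C_f(d − h_f/2) + (T − C_f)(d − a_w/2) = 2299335 × (680 − 75) + 2220665 × (680 − 138.995) = 1391.10 + 1201.39 = 2592.49 × 10⁶ N·mm.
M_n = 2592.49 kN·m.

M_n ≈ 2590 kN·m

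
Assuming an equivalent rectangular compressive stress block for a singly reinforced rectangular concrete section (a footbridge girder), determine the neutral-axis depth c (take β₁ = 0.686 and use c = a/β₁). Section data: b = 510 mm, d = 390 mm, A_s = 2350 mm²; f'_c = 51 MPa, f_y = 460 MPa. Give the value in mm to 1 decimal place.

c ≈ 71.3 mm

T = A_s f_y = 2350 × 460 = 1081000 N = 1081 kN.
Setting C = 0.85 f'_c a b equal to T: a = 1081000/(0.85 × 51 × 510) = 48.895 mm.
With β₁ = 0.686, c = a/β₁ = 48.895/0.686 = 71.3 mm.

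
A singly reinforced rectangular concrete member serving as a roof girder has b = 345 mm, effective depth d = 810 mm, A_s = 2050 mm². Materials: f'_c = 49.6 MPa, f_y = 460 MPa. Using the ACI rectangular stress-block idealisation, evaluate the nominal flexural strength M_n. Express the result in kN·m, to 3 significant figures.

T = A_s f_y = 2050 × 460 = 943000 N = 943 kN.
From C = T: a = T/(0.85 f'_c b) = 943000/(0.85 × 49.6 × 345) = 64.83 mm.
M_n = T(d − a/2) = 943 kN × (810 − 32.415) mm = 733.26 kN·m.

M_n ≈ 733 kN·m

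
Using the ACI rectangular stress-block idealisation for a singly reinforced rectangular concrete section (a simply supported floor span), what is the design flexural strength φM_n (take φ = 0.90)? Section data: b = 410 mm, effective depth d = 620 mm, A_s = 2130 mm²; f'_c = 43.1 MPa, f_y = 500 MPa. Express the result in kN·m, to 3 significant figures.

φM_n ≈ 560 kN·m

T = A_s f_y = 2130 × 500 = 1065000 N = 1065 kN.
From C = T: a = T/(0.85 f'_c b) = 1065000/(0.85 × 43.1 × 410) = 70.90 mm.
M_n = T(d − a/2) = 1065 kN × (620 − 35.45) mm = 622.55 kN·m.
φM_n = 0.90 × 622.55 = 560.30 kN·m.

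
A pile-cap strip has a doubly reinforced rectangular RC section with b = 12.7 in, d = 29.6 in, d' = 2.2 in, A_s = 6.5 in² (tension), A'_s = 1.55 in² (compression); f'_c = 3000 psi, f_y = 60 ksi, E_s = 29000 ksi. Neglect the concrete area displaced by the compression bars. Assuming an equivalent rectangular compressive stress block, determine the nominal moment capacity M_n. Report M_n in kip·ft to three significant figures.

M_n ≈ 831 kip·ft

Assume both steels yield.
a = (A_s − A'_s) f_y/(0.85 f'_c b) = (6.5 − 1.55) × 60/(0.85 × 3 × 12.7) = 9.171 in.
c = a/β₁ = 9.171/0.85 = 10.789 in; ε'_s = 0.003(c − d')/c = 0.0024 ≥ ε_y = 0.0021, so the compression steel yields.
M_n = (A_s − A'_s) f_y (d − a/2) + A'_s f_y (d − d') = 297 × (29.6 − 4.5855) + 93 × (29.6 − 2.2) = 7429.3 + 2548.2 = 9977.5 kip·in = 9977.5/12 = 831.46 kip·ft.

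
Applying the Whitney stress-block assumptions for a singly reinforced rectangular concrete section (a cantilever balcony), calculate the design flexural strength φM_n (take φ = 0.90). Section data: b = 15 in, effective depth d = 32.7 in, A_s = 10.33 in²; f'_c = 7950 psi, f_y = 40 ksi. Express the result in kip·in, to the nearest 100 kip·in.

T = A_s f_y = 10.33 × 40 = 413.2 kips.
a = T/(0.85 f'_c b) = 413.2/(0.85 × 7.95 × 15) = 4.076 in.
M_n = T(d − a/2) = 413.2 × (32.7 − 2.038) = 12669.5 kip·in.
φM_n = 0.90 × 12669.5 = 11402.6 kip·in.

φM_n ≈ 11400 kip·in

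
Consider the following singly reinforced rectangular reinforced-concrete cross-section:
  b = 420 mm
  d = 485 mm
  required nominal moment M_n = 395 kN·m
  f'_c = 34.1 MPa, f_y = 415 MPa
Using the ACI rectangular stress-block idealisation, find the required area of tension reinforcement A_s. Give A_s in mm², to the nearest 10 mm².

A_s ≈ 2120 mm²

With M_n = 0.85 f'_c a b (d − a/2), solve the quadratic for a:
a = d − √(d² − 2M_n/(0.85 f'_c b)) = 485 − √(485² − 2 × 395×10⁶/(0.85 × 34.1 × 420)) = 72.29 mm.
A_s = 0.85 f'_c a b / f_y = 0.85 × 34.1 × 72.29 × 420 / 415 = 2120.6 mm².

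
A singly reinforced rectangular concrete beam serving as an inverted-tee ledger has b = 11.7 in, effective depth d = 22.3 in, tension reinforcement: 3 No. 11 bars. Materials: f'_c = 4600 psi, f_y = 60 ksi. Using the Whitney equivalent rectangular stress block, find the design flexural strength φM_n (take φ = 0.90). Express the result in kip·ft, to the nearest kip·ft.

φM_n ≈ 405 kip·ft

A_s = 3 × 1.56 = 4.68 in².
T = A_s f_y = 4.68 × 60 = 280.8 kips.
a = T/(0.85 f'_c b) = 280.8/(0.85 × 4.6 × 11.7) = 6.138 in.
M_n = T(d − a/2) = 280.8 × (22.3 − 3.069) = 5400.1 kip·in = 5400.1/12 = 450.01 kip·ft.
φM_n = 0.90 × 450.01 = 405.01 kip·ft.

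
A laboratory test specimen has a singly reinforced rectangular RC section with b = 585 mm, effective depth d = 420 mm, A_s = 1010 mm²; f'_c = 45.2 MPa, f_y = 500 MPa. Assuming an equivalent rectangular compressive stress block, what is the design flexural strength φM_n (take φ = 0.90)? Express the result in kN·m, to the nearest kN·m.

T = A_s f_y = 1010 × 500 = 505000 N = 505 kN.
From C = T: a = T/(0.85 f'_c b) = 505000/(0.85 × 45.2 × 585) = 22.47 mm.
M_n = T(d − a/2) = 505 kN × (420 − 11.235) mm = 206.43 kN·m.
φM_n = 0.90 × 206.43 = 185.79 kN·m.

φM_n ≈ 186 kN·m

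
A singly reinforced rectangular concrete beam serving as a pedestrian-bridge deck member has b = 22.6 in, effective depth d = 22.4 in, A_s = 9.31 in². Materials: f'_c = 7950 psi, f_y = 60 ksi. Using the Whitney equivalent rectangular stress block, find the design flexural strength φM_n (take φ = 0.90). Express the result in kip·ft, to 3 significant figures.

T = A_s f_y = 9.31 × 60 = 558.6 kips.
a = T/(0.85 f'_c b) = 558.6/(0.85 × 7.95 × 22.6) = 3.658 in.
M_n = T(d − a/2) = 558.6 × (22.4 − 1.829) = 11491.0 kip·in = 11491.0/12 = 957.58 kip·ft.
φM_n = 0.90 × 957.58 = 861.82 kip·ft.

φM_n ≈ 862 kip·ft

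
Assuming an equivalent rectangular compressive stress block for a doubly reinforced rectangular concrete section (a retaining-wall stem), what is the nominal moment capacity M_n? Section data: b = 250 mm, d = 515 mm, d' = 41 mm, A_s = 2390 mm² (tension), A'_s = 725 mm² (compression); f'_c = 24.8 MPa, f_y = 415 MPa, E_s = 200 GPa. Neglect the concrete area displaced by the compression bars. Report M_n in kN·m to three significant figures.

M_n ≈ 453 kN·m

Assume both tension and compression steel yield.
Net tension couple steel: A_s − A'_s = 1665 mm².
a = (A_s − A'_s) f_y / (0.85 f'_c b) = 690975/(0.85 × 24.8 × 250) = 131.11 mm.
c = a/β₁ = 131.11/0.85 = 154.25 mm; ε'_s = 0.003(c − d')/c = 0.0022 ≥ f_y/E_s = 0.0021, so compression steel does yield.
M_n = (A_s − A'_s) f_y (d − a/2) + A'_s f_y (d − d') = [690975 × (515 − 65.555) + 300875 × (515 − 41)] × 10⁻⁶ = 310.56 + 142.61 = 453.17 kN·m.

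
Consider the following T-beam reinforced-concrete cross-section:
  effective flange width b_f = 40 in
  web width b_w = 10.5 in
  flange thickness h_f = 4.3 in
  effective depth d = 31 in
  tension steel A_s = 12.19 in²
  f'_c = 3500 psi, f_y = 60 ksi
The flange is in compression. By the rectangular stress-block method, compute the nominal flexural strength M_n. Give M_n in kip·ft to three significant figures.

M_n ≈ 1650 kip·ft

Tension: T = A_s f_y = 12.19 × 60 = 731.4 kips.
Try a within the flange: a = T/(0.85 f'_c b_f) = 731.4/(0.85 × 3.5 × 40) = 6.146 in.
a = 6.146 > h_f = 4.3 in: the block extends into the web. Split into flange-overhang and web parts.
C_f = 0.85 f'_c (b_f − b_w) h_f = 0.85 × 3.5 × (40 − 10.5) × 4.3 = 377.4 kips.
Remaining web compression depth: a_w = (T − C_f)/(0.85 f'_c b_w) = (731.4 − 377.4)/(0.85 × 3.5 × 10.5) = 11.333 in.
M_n = C_f(d − h_f/2) + (T − C_f)(d − a_w/2) = 377.4 × (31 − 2.15) + 354 × (31 − 5.6665) = 10888.0 + 8968.1 = 19856.1 kip·in.
M_n = 19856.1/12 = 1654.68 kip·ft.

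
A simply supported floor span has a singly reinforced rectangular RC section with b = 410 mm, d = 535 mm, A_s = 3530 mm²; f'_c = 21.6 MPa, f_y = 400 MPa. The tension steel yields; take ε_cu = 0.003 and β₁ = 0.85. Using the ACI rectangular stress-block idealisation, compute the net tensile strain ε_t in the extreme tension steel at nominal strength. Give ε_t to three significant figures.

ε_t ≈ 0.00427

a = A_s f_y/(0.85 f'_c b) = 187.58 mm.
β₁ = 0.85, so c = a/β₁ = 187.58/0.85 = 220.68 mm.
From the linear strain diagram with ε_cu = 0.003: ε_t = 0.003 (d − c)/c = 0.003 × (535 − 220.68)/220.68 = 0.00427.
ε_t is between 0.004 and 0.005 — transition zone.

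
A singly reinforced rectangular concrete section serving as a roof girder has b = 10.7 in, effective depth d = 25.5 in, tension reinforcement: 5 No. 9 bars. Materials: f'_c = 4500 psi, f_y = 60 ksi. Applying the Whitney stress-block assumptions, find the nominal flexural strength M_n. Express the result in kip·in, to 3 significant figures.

M_n ≈ 6550 kip·in

A_s = 5 × 1 = 5 in².
T = A_s f_y = 5 × 60 = 300 kips.
a = T/(0.85 f'_c b) = 300/(0.85 × 4.5 × 10.7) = 7.330 in.
M_n = T(d − a/2) = 300 × (25.5 − 3.665) = 6550.5 kip·in.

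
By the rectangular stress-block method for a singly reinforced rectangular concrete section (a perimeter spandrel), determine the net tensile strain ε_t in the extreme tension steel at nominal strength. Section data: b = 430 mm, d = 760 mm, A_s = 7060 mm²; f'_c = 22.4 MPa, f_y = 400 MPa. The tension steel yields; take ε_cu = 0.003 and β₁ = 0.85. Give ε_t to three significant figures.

ε_t ≈ 0.00262

a = A_s f_y/(0.85 f'_c b) = 344.93 mm.
β₁ = 0.85, so c = a/β₁ = 344.93/0.85 = 405.80 mm.
From the linear strain diagram with ε_cu = 0.003: ε_t = 0.003 (d − c)/c = 0.003 × (760 − 405.80)/405.80 = 0.00262.
ε_t < 0.004 — the section is over-reinforced for flexure under ACI limits.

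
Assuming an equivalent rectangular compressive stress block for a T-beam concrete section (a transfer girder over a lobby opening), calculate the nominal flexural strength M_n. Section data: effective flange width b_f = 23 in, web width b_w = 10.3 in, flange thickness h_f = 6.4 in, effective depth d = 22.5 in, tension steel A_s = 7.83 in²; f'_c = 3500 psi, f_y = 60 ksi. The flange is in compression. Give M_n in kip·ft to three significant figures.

Tension: T = A_s f_y = 7.83 × 60 = 469.8 kips.
Try a within the flange: a = T/(0.85 f'_c b_f) = 469.8/(0.85 × 3.5 × 23) = 6.866 in.
a = 6.866 > h_f = 6.4 in: the block extends into the web. Split into flange-overhang and web parts.
C_f = 0.85 f'_c (b_f − b_w) h_f = 0.85 × 3.5 × (23 − 10.3) × 6.4 = 241.8 kips.
Remaining web compression depth: a_w = (T − C_f)/(0.85 f'_c b_w) = (469.8 − 241.8)/(0.85 × 3.5 × 10.3) = 7.441 in.
M_n = C_f(d − h_f/2) + (T − C_f)(d − a_w/2) = 241.8 × (22.5 − 3.2) + 228 × (22.5 − 3.7205) = 4666.7 + 4281.7 = 8948.4 kip·in.
M_n = 8948.4/12 = 745.70 kip·ft.

M_n ≈ 746 kip·ft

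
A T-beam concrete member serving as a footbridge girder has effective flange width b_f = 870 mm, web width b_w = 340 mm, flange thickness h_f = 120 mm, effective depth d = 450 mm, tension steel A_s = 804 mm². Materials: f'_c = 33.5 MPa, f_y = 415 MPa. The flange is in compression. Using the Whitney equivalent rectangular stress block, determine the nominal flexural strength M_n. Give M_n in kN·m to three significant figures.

M_n ≈ 148 kN·m

Tension: T = A_s f_y = 804 × 415 = 333660 N.
Try a within the flange: a = T/(0.85 f'_c b_f) = 333660/(0.85 × 33.5 × 870) = 13.47 mm.
Since a = 13.47 ≤ h_f = 120 mm, the stress block lies entirely in the flange; analyse as a rectangular beam of width b_f.
M_n = T(d − a/2) = 333660 × (450 − 6.735) = 147.90 × 10⁶ N·mm.
M_n = 147.90 kN·m.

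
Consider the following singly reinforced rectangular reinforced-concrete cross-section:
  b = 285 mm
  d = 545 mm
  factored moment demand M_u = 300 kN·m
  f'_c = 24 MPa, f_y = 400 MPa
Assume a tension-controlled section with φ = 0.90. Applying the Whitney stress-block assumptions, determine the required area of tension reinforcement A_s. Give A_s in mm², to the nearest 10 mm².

A_s ≈ 1710 mm²

M_n = M_u/φ = 300/0.90 = 333.333 kN·m.
With M_n = 0.85 f'_c a b (d − a/2), solve the quadratic for a:
a = d − √(d² − 2M_n/(0.85 f'_c b)) = 545 − √(545² − 2 × 333.333×10⁶/(0.85 × 24 × 285)) = 117.96 mm.
A_s = 0.85 f'_c a b / f_y = 0.85 × 24 × 117.96 × 285 / 400 = 1714.5 mm².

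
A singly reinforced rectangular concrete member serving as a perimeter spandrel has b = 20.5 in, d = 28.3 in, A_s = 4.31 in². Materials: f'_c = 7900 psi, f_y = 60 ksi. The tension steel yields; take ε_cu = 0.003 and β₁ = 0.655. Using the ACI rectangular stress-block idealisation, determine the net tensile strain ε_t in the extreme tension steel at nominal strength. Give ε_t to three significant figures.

ε_t ≈ 0.0266

a = A_s f_y/(0.85 f'_c b) = 1.879 in.
β₁ = 0.655, so c = a/β₁ = 1.879/0.655 = 2.869 in.
From the linear strain diagram with ε_cu = 0.003: ε_t = 0.003 (d − c)/c = 0.003 × (28.3 − 2.869)/2.869 = 0.0266.
Since ε_t ≥ 0.005, the section is tension-controlled.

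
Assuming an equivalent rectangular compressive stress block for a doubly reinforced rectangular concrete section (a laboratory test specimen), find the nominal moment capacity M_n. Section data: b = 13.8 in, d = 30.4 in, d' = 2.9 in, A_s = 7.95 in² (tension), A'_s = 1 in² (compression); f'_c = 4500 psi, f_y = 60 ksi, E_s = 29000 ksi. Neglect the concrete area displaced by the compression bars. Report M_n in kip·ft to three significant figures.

M_n ≈ 1060 kip·ft

Assume both steels yield.
a = (A_s − A'_s) f_y/(0.85 f'_c b) = (7.95 − 1) × 60/(0.85 × 4.5 × 13.8) = 7.900 in.
c = a/β₁ = 7.900/0.825 = 9.576 in; ε'_s = 0.003(c − d')/c = 0.0021 ≥ ε_y = 0.0021, so the compression steel yields.
M_n = (A_s − A'_s) f_y (d − a/2) + A'_s f_y (d − d') = 417 × (30.4 − 3.95) + 60 × (30.4 − 2.9) = 11029.7 + 1650.0 = 12679.7 kip·in = 12679.7/12 = 1056.64 kip·ft.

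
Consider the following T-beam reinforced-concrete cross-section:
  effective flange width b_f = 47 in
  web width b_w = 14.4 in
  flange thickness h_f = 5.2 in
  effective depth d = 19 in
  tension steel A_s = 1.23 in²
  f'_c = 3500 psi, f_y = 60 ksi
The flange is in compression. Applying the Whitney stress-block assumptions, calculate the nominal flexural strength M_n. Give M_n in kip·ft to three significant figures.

M_n ≈ 115 kip·ft

Tension: T = A_s f_y = 1.23 × 60 = 73.8 kips.
Try a within the flange: a = T/(0.85 f'_c b_f) = 73.8/(0.85 × 3.5 × 47) = 0.528 in.
Since a = 0.528 ≤ h_f = 5.2 in, the stress block lies entirely in the flange; analyse as a rectangular beam of width b_f.
M_n = T(d − a/2) = 73.8 × (19 − 0.264) = 1382.7 kip·in.
M_n = 1382.7/12 = 115.23 kip·ft.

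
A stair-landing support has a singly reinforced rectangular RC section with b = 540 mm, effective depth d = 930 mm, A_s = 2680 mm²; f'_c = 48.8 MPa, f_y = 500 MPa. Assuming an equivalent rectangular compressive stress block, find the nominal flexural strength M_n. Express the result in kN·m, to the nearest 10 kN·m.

T = A_s f_y = 2680 × 500 = 1340000 N = 1340 kN.
From C = T: a = T/(0.85 f'_c b) = 1340000/(0.85 × 48.8 × 540) = 59.82 mm.
M_n = T(d − a/2) = 1340 kN × (930 − 29.91) mm = 1206.12 kN·m.

M_n ≈ 1210 kN·m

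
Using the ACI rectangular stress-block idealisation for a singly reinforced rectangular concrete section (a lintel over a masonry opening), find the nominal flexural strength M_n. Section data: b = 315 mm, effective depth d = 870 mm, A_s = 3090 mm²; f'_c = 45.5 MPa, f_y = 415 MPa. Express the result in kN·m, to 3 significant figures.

M_n ≈ 1050 kN·m

T = A_s f_y = 3090 × 415 = 1282350 N = 1282.35 kN.
From C = T: a = T/(0.85 f'_c b) = 1282350/(0.85 × 45.5 × 315) = 105.26 mm.
M_n = T(d − a/2) = 1282.35 kN × (870 − 52.63) mm = 1048.15 kN·m.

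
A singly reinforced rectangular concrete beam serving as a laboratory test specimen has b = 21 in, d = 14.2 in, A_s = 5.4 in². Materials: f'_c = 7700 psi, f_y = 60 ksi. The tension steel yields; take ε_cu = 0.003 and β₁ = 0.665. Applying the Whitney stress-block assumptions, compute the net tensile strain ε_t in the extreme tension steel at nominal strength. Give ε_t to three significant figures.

a = A_s f_y/(0.85 f'_c b) = 2.357 in.
β₁ = 0.665, so c = a/β₁ = 2.357/0.665 = 3.544 in.
From the linear strain diagram with ε_cu = 0.003: ε_t = 0.003 (d − c)/c = 0.003 × (14.2 − 3.544)/3.544 = 0.00902.
Since ε_t ≥ 0.005, the section is tension-controlled.

ε_t ≈ 0.00902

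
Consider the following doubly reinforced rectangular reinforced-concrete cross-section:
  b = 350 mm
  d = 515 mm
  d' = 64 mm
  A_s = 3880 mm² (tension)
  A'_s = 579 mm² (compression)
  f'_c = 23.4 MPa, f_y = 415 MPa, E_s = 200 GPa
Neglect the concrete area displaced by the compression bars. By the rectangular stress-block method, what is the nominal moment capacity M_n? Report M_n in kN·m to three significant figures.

M_n ≈ 679 kN·m

Assume both tension and compression steel yield.
Net tension couple steel: A_s − A'_s = 3301 mm².
a = (A_s − A'_s) f_y / (0.85 f'_c b) = 1369915/(0.85 × 23.4 × 350) = 196.78 mm.
c = a/β₁ = 196.78/0.85 = 231.51 mm; ε'_s = 0.003(c − d')/c = 0.0022 ≥ f_y/E_s = 0.0021, so compression steel does yield.
M_n = (A_s − A'_s) f_y (d − a/2) + A'_s f_y (d − d') = [1369915 × (515 − 98.39) + 240285 × (515 − 64)] × 10⁻⁶ = 570.72 + 108.37 = 679.09 kN·m.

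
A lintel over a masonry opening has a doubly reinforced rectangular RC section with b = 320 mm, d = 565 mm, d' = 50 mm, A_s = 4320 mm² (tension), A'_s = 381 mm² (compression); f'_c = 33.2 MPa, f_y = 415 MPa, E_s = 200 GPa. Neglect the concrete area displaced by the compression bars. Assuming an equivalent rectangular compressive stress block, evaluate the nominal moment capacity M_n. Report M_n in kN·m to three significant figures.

Assume both tension and compression steel yield.
Net tension couple steel: A_s − A'_s = 3939 mm².
a = (A_s − A'_s) f_y / (0.85 f'_c b) = 1634685/(0.85 × 33.2 × 320) = 181.02 mm.
c = a/β₁ = 181.02/0.813 = 222.66 mm; ε'_s = 0.003(c − d')/c = 0.0023 ≥ f_y/E_s = 0.0021, so compression steel does yield.
M_n = (A_s − A'_s) f_y (d − a/2) + A'_s f_y (d − d') = [1634685 × (565 − 90.51) + 158115 × (565 − 50)] × 10⁻⁶ = 775.64 + 81.43 = 857.07 kN·m.

M_n ≈ 857 kN·m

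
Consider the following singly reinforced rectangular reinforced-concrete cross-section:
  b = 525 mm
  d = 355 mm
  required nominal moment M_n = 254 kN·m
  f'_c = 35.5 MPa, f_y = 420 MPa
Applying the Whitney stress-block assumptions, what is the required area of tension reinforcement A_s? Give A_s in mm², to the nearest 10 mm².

A_s ≈ 1830 mm²

With M_n = 0.85 f'_c a b (d − a/2), solve the quadratic for a:
a = d − √(d² − 2M_n/(0.85 f'_c b)) = 355 − √(355² − 2 × 254×10⁶/(0.85 × 35.5 × 525)) = 48.47 mm.
A_s = 0.85 f'_c a b / f_y = 0.85 × 35.5 × 48.47 × 525 / 420 = 1828.2 mm².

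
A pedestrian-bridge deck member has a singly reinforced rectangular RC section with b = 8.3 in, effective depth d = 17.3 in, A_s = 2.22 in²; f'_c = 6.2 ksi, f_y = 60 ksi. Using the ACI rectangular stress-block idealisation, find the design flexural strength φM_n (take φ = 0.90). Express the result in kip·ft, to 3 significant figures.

T = A_s f_y = 2.22 × 60 = 133.2 kips.
a = T/(0.85 f'_c b) = 133.2/(0.85 × 6.2 × 8.3) = 3.045 in.
M_n = T(d − a/2) = 133.2 × (17.3 − 1.5225) = 2101.6 kip·in = 2101.6/12 = 175.13 kip·ft.
φM_n = 0.90 × 175.13 = 157.62 kip·ft.

φM_n ≈ 158 kip·ft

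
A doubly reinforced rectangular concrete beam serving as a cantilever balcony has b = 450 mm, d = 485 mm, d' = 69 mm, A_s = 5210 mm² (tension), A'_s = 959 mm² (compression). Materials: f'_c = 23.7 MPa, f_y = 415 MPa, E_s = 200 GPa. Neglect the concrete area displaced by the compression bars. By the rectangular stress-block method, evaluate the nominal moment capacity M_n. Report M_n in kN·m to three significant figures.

M_n ≈ 850 kN·m

Assume both tension and compression steel yield.
Net tension couple steel: A_s − A'_s = 4251 mm².
a = (A_s − A'_s) f_y / (0.85 f'_c b) = 1764165/(0.85 × 23.7 × 450) = 194.61 mm.
c = a/β₁ = 194.61/0.85 = 228.95 mm; ε'_s = 0.003(c − d')/c = 0.0021 ≥ f_y/E_s = 0.0021, so compression steel does yield.
M_n = (A_s − A'_s) f_y (d − a/2) + A'_s f_y (d − d') = [1764165 × (485 − 97.305) + 397985 × (485 − 69)] × 10⁻⁶ = 683.96 + 165.56 = 849.52 kN·m.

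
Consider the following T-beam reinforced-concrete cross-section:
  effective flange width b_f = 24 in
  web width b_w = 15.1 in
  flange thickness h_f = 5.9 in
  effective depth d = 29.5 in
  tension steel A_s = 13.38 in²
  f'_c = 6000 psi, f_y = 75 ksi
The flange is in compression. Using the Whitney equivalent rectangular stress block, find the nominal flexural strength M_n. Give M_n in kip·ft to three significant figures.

M_n ≈ 2110 kip·ft

Tension: T = A_s f_y = 13.38 × 75 = 1003.5 kips.
Try a within the flange: a = T/(0.85 f'_c b_f) = 1003.5/(0.85 × 6 × 24) = 8.199 in.
a = 8.199 > h_f = 5.9 in: the block extends into the web. Split into flange-overhang and web parts.
C_f = 0.85 f'_c (b_f − b_w) h_f = 0.85 × 6 × (24 − 15.1) × 5.9 = 267.8 kips.
Remaining web compression depth: a_w = (T − C_f)/(0.85 f'_c b_w) = (1003.5 − 267.8)/(0.85 × 6 × 15.1) = 9.553 in.
M_n = C_f(d − h_f/2) + (T − C_f)(d − a_w/2) = 267.8 × (29.5 − 2.95) + 735.7 × (29.5 − 4.7765) = 7110.1 + 18189.1 = 25299.2 kip·in.
M_n = 25299.2/12 = 2108.27 kip·ft.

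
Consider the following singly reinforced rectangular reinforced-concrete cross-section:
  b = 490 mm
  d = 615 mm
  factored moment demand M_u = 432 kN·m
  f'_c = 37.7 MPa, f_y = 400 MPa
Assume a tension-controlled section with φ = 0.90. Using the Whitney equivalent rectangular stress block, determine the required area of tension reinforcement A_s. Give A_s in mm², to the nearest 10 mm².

M_n = M_u/φ = 432/0.90 = 480 kN·m.
With M_n = 0.85 f'_c a b (d − a/2), solve the quadratic for a:
a = d − √(d² − 2M_n/(0.85 f'_c b)) = 615 − √(615² − 2 × 480×10⁶/(0.85 × 37.7 × 490)) = 51.90 mm.
A_s = 0.85 f'_c a b / f_y = 0.85 × 37.7 × 51.90 × 490 / 400 = 2037.3 mm².

A_s ≈ 2040 mm²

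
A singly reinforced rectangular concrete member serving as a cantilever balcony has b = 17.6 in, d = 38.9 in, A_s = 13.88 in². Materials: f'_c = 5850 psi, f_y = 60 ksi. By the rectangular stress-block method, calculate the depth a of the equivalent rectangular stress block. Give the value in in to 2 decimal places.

a ≈ 9.52 in

T = A_s f_y = 13.88 × 60 = 832.8 kips.
a = T/(0.85 f'_c b) = 832.8/(0.85 × 5.85 × 17.6) = 9.52 in.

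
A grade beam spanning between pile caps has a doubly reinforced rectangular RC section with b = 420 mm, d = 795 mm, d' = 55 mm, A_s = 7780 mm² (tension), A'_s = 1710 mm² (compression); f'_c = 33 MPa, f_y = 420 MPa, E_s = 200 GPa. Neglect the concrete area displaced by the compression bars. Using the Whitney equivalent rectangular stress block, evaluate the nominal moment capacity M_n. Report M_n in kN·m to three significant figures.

M_n ≈ 2280 kN·m

Assume both tension and compression steel yield.
Net tension couple steel: A_s − A'_s = 6070 mm².
a = (A_s − A'_s) f_y / (0.85 f'_c b) = 2549400/(0.85 × 33 × 420) = 216.40 mm.
c = a/β₁ = 216.40/0.814 = 265.85 mm; ε'_s = 0.003(c − d')/c = 0.0024 ≥ f_y/E_s = 0.0021, so compression steel does yield.
M_n = (A_s − A'_s) f_y (d − a/2) + A'_s f_y (d − d') = [2549400 × (795 − 108.2) + 718200 × (795 − 55)] × 10⁻⁶ = 1750.93 + 531.47 = 2282.40 kN·m.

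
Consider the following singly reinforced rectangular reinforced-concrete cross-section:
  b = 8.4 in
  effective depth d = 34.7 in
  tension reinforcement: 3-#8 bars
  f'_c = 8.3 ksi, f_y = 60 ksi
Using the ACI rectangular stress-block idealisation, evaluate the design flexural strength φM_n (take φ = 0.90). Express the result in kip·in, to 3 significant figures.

φM_n ≈ 4290 kip·in

A_s = 3 × 0.79 = 2.37 in².
T = A_s f_y = 2.37 × 60 = 142.2 kips.
a = T/(0.85 f'_c b) = 142.2/(0.85 × 8.3 × 8.4) = 2.400 in.
M_n = T(d − a/2) = 142.2 × (34.7 − 1.2) = 4763.7 kip·in.
φM_n = 0.90 × 4763.7 = 4287.3 kip·in.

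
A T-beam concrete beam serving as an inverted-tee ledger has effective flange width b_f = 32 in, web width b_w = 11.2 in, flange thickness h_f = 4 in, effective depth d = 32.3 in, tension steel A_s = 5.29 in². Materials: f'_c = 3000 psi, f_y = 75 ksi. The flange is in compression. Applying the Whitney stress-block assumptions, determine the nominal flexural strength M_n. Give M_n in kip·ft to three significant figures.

Tension: T = A_s f_y = 5.29 × 75 = 396.75 kips.
Try a within the flange: a = T/(0.85 f'_c b_f) = 396.75/(0.85 × 3 × 32) = 4.862 in.
a = 4.862 > h_f = 4 in: the block extends into the web. Split into flange-overhang and web parts.
C_f = 0.85 f'_c (b_f − b_w) h_f = 0.85 × 3 × (32 − 11.2) × 4 = 212.2 kips.
Remaining web compression depth: a_w = (T − C_f)/(0.85 f'_c b_w) = (396.75 − 212.2)/(0.85 × 3 × 11.2) = 6.462 in.
M_n = C_f(d − h_f/2) + (T − C_f)(d − a_w/2) = 212.2 × (32.3 − 2) + 184.55 × (32.3 − 3.231) = 6429.7 + 5364.7 = 11794.4 kip·in.
M_n = 11794.4/12 = 982.87 kip·ft.

M_n ≈ 983 kip·ft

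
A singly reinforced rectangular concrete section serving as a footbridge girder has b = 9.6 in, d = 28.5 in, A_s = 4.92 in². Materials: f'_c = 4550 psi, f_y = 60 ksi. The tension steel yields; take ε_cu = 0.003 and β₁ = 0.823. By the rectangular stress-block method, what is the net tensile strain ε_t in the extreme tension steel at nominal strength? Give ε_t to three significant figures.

ε_t ≈ 0.00585

a = A_s f_y/(0.85 f'_c b) = 7.951 in.
β₁ = 0.823, so c = a/β₁ = 7.951/0.823 = 9.661 in.
From the linear strain diagram with ε_cu = 0.003: ε_t = 0.003 (d − c)/c = 0.003 × (28.5 − 9.661)/9.661 = 0.00585.
Since ε_t ≥ 0.005, the section is tension-controlled.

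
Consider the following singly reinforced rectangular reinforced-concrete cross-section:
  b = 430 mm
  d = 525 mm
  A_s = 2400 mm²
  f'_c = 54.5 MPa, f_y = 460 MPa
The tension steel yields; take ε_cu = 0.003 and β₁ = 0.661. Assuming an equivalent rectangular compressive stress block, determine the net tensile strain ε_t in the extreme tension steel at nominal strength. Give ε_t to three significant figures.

a = A_s f_y/(0.85 f'_c b) = 55.42 mm.
β₁ = 0.661, so c = a/β₁ = 55.42/0.661 = 83.84 mm.
From the linear strain diagram with ε_cu = 0.003: ε_t = 0.003 (d − c)/c = 0.003 × (525 − 83.84)/83.84 = 0.0158.
Since ε_t ≥ 0.005, the section is tension-controlled.

ε_t ≈ 0.0158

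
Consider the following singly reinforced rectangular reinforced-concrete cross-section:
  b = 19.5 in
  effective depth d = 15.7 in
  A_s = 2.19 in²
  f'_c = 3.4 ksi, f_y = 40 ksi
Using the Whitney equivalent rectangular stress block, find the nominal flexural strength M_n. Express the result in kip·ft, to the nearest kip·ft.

M_n ≈ 109 kip·ft

T = A_s f_y = 2.19 × 40 = 87.6 kips.
a = T/(0.85 f'_c b) = 87.6/(0.85 × 3.4 × 19.5) = 1.554 in.
M_n = T(d − a/2) = 87.6 × (15.7 − 0.777) = 1307.3 kip·in = 1307.3/12 = 108.94 kip·ft.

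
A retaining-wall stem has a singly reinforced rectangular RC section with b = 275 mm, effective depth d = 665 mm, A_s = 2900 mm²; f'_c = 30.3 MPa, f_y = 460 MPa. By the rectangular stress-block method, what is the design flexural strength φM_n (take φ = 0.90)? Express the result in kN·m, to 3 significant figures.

φM_n ≈ 685 kN·m

T = A_s f_y = 2900 × 460 = 1334000 N = 1334 kN.
From C = T: a = T/(0.85 f'_c b) = 1334000/(0.85 × 30.3 × 275) = 188.35 mm.
M_n = T(d − a/2) = 1334 kN × (665 − 94.175) mm = 761.48 kN·m.
φM_n = 0.90 × 761.48 = 685.33 kN·m.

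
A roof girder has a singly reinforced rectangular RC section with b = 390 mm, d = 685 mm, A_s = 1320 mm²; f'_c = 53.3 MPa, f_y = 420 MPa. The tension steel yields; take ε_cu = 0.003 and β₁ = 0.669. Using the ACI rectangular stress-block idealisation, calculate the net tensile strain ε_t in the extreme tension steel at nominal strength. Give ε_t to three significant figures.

ε_t ≈ 0.0408

a = A_s f_y/(0.85 f'_c b) = 31.38 mm.
β₁ = 0.669, so c = a/β₁ = 31.38/0.669 = 46.91 mm.
From the linear strain diagram with ε_cu = 0.003: ε_t = 0.003 (d − c)/c = 0.003 × (685 − 46.91)/46.91 = 0.0408.
Since ε_t ≥ 0.005, the section is tension-controlled.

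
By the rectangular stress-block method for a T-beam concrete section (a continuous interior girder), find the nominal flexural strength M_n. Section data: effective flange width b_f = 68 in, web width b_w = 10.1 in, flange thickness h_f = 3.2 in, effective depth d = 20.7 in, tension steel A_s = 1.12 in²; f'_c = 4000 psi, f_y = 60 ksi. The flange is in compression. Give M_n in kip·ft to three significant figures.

M_n ≈ 115 kip·ft

Tension: T = A_s f_y = 1.12 × 60 = 67.2 kips.
Try a within the flange: a = T/(0.85 f'_c b_f) = 67.2/(0.85 × 4 × 68) = 0.291 in.
Since a = 0.291 ≤ h_f = 3.2 in, the stress block lies entirely in the flange; analyse as a rectangular beam of width b_f.
M_n = T(d − a/2) = 67.2 × (20.7 − 0.1455) = 1381.3 kip·in.
M_n = 1381.3/12 = 115.11 kip·ft.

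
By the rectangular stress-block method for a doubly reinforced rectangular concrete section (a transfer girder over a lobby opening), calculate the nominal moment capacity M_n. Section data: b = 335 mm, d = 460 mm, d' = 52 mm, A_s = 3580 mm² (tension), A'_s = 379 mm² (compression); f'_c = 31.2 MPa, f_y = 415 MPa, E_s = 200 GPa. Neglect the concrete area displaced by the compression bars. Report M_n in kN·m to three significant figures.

M_n ≈ 576 kN·m

Assume both tension and compression steel yield.
Net tension couple steel: A_s − A'_s = 3201 mm².
a = (A_s − A'_s) f_y / (0.85 f'_c b) = 1328415/(0.85 × 31.2 × 335) = 149.53 mm.
c = a/β₁ = 149.53/0.827 = 180.81 mm; ε'_s = 0.003(c − d')/c = 0.0021 ≥ f_y/E_s = 0.0021, so compression steel does yield.
M_n = (A_s − A'_s) f_y (d − a/2) + A'_s f_y (d − d') = [1328415 × (460 − 74.765) + 157285 × (460 − 52)] × 10⁻⁶ = 511.75 + 64.17 = 575.92 kN·m.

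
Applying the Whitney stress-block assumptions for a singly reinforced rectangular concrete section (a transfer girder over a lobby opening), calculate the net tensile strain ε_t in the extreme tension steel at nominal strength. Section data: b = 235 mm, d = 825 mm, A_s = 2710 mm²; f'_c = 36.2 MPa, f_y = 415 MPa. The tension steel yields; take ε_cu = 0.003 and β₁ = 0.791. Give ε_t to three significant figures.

a = A_s f_y/(0.85 f'_c b) = 155.53 mm.
β₁ = 0.791, so c = a/β₁ = 155.53/0.791 = 196.62 mm.
From the linear strain diagram with ε_cu = 0.003: ε_t = 0.003 (d − c)/c = 0.003 × (825 − 196.62)/196.62 = 0.00959.
Since ε_t ≥ 0.005, the section is tension-controlled.

ε_t ≈ 0.00959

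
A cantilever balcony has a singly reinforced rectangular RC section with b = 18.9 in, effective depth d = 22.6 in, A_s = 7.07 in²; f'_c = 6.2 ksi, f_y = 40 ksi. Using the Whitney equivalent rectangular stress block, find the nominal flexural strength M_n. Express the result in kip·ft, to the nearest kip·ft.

T = A_s f_y = 7.07 × 40 = 282.8 kips.
a = T/(0.85 f'_c b) = 282.8/(0.85 × 6.2 × 18.9) = 2.839 in.
M_n = T(d − a/2) = 282.8 × (22.6 − 1.4195) = 5989.8 kip·in = 5989.8/12 = 499.15 kip·ft.

M_n ≈ 499 kip·ft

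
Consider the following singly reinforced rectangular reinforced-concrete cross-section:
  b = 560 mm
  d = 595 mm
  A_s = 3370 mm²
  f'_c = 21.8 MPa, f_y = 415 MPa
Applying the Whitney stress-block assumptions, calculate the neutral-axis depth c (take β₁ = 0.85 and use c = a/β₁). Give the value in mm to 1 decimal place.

c ≈ 158.6 mm

T = A_s f_y = 3370 × 415 = 1398550 N = 1398.55 kN.
Setting C = 0.85 f'_c a b equal to T: a = 1398550/(0.85 × 21.8 × 560) = 134.777 mm.
With β₁ = 0.85, c = a/β₁ = 134.777/0.85 = 158.6 mm.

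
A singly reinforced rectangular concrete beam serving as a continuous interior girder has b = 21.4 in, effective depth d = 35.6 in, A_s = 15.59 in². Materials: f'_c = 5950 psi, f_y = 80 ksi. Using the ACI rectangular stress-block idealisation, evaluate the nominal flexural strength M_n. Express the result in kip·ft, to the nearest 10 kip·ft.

T = A_s f_y = 15.59 × 80 = 1247.2 kips.
a = T/(0.85 f'_c b) = 1247.2/(0.85 × 5.95 × 21.4) = 11.524 in.
M_n = T(d − a/2) = 1247.2 × (35.6 − 5.762) = 37214.0 kip·in = 37214.0/12 = 3101.17 kip·ft.

M_n ≈ 3100 kip·ft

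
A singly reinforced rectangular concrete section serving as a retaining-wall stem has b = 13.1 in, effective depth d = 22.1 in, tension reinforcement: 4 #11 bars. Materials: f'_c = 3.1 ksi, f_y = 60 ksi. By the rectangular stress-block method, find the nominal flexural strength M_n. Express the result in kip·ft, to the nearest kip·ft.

A_s = 4 × 1.56 = 6.24 in².
T = A_s f_y = 6.24 × 60 = 374.4 kips.
a = T/(0.85 f'_c b) = 374.4/(0.85 × 3.1 × 13.1) = 10.846 in.
M_n = T(d − a/2) = 374.4 × (22.1 − 5.423) = 6243.9 kip·in = 6243.9/12 = 520.33 kip·ft.

M_n ≈ 520 kip·ft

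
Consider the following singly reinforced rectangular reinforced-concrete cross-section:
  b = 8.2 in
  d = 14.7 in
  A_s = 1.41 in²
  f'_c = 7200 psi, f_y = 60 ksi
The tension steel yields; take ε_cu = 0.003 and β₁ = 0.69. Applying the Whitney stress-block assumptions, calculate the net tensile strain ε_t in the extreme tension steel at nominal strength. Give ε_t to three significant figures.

ε_t ≈ 0.0151

a = A_s f_y/(0.85 f'_c b) = 1.686 in.
β₁ = 0.69, so c = a/β₁ = 1.686/0.69 = 2.443 in.
From the linear strain diagram with ε_cu = 0.003: ε_t = 0.003 (d − c)/c = 0.003 × (14.7 − 2.443)/2.443 = 0.0151.
Since ε_t ≥ 0.005, the section is tension-controlled.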